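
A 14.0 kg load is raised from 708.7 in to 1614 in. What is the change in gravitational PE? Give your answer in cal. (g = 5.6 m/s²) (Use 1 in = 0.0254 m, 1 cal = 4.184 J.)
Convert to SI: m = 14.0 kg, Δh = 22.9946 m
ΔPE = mgΔh = (14.0)(5.6)(22.9946) = 1802.78 J = 430.9 cal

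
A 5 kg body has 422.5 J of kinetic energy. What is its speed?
v = √(2·KE/m) = √(2·422.5/5) = 13.0 m/s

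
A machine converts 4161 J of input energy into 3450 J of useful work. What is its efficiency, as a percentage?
η = W_out/W_in = 3450/4161 = 82.91%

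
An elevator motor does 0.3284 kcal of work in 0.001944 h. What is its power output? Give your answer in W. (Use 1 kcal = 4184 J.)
Convert to SI: W = 1374.03 J, t = 6.9984 s
P = W/t = 1374.03/6.9984 = 196.3 W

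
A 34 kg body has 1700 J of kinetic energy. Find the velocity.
v = √(2·KE/m) = √(2·1700/34) = 10.0 m/s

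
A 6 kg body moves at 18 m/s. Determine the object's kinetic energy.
KE = ½mv² = ½(6)(18)² = 972.0 J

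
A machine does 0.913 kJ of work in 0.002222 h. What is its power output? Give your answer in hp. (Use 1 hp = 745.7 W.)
Convert to SI: W = 913.0 J, t = 7.9992 s
P = W/t = 913.0/7.9992 = 114.136 W = 0.1531 hp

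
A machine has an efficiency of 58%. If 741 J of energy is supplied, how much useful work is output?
W_out = η·W_in = 0.58·741 = 429.78 J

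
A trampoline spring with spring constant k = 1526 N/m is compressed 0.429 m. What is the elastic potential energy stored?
PE = ½kx² = ½(1526)(0.429)² = 140.4 J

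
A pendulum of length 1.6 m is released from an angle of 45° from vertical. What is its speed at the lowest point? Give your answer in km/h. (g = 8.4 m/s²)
h = L(1 − cosθ) = 1.6(1 − cos45°) = 0.468629 m
v = √(2gh) = √(2·8.4·0.468629) = 2.80588 m/s = 10.1 km/h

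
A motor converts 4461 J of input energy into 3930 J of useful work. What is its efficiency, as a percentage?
η = W_out/W_in = 3930/4461 = 88.1%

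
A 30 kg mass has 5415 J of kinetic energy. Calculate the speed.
v = √(2·KE/m) = √(2·5415/30) = 19.0 m/s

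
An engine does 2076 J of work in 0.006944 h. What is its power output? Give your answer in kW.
Convert to SI: W = 2076.0 J, t = 24.9984 s
P = W/t = 2076.0/24.9984 = 83.0453 W = 0.08305 kW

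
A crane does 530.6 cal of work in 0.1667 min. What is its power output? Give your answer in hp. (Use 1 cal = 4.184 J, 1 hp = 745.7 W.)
Convert to SI: W = 2220.03 J, t = 10.002 s
P = W/t = 2220.03/10.002 = 221.959 W = 0.2977 hp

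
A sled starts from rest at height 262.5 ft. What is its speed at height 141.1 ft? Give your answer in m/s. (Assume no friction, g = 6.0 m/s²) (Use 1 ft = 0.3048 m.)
Convert to SI: h₁−h₂ = 37.0027 m
mgh₁ = mgh₂ + ½mv² ⇒ v = √(2g(h₁−h₂)) = √(2·6.0·37.0027) = 21.07 m/s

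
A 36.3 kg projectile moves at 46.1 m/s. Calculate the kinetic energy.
KE = ½mv² = ½(36.3)(46.1)² = 38570 J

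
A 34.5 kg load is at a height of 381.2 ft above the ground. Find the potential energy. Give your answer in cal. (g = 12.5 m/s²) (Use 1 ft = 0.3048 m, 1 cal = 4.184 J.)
Convert to SI: m = 34.5 kg, h = 116.19 m
PE = mgh = (34.5)(12.5)(116.19) = 50106.8 J = 11980 cal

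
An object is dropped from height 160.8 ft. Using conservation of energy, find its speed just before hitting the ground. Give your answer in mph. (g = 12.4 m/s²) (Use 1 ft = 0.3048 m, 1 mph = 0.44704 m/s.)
Convert to SI: h = 49.0118 m
mgh = ½mv² ⇒ v = √(2gh) = √(2·12.4·49.0118) = 34.8639 m/s = 77.99 mph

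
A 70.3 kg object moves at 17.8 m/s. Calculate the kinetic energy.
KE = ½mv² = ½(70.3)(17.8)² = 11140 J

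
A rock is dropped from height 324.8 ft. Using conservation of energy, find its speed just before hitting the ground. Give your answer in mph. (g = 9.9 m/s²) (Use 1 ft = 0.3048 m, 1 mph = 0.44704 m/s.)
Convert to SI: h = 98.999 m
mgh = ½mv² ⇒ v = √(2gh) = √(2·9.9·98.999) = 44.2739 m/s = 99.04 mph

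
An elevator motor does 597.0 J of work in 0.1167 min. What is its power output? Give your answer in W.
Convert to SI: W = 597.0 J, t = 7.002 s
P = W/t = 597.0/7.002 = 85.26 W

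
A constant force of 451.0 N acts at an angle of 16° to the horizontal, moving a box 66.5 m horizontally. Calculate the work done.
W = F·d·cosθ = (451.0)(66.5)cos(16°) = 28830 J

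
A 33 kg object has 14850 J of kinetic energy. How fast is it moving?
v = √(2·KE/m) = √(2·14850/33) = 30.0 m/s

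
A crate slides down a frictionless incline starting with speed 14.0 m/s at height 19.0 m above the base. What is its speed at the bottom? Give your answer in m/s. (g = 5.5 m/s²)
½mv₀² + mgh = ½mv² ⇒ v = √(v₀² + 2gh) = √(14.0² + 2·5.5·19.0) = 20.12 m/s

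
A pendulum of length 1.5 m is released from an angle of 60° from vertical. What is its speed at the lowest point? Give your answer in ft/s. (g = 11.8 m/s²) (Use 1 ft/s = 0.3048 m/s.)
h = L(1 − cosθ) = 1.5(1 − cos60°) = 0.75 m
v = √(2gh) = √(2·11.8·0.75) = 4.20714 m/s = 13.8 ft/s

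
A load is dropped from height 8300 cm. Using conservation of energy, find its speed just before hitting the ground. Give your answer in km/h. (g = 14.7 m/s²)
Convert to SI: h = 83.0 m
mgh = ½mv² ⇒ v = √(2gh) = √(2·14.7·83.0) = 49.3984 m/s = 177.8 km/h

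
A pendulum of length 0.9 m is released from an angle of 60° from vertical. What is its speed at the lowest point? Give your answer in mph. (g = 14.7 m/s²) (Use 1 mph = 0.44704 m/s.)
h = L(1 − cosθ) = 0.9(1 − cos60°) = 0.45 m
v = √(2gh) = √(2·14.7·0.45) = 3.63731 m/s = 8.136 mph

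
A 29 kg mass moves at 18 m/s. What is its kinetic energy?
KE = ½mv² = ½(29)(18)² = 4698.0 J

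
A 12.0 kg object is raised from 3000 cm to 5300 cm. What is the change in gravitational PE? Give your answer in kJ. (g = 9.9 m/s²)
Convert to SI: m = 12.0 kg, Δh = 23.0 m
ΔPE = mgΔh = (12.0)(9.9)(23.0) = 2732.4 J = 2.732 kJ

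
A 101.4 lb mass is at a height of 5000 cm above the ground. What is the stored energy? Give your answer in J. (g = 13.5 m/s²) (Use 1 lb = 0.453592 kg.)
Convert to SI: m = 45.9942 kg, h = 50.0 m
PE = mgh = (45.9942)(13.5)(50.0) = 31050 J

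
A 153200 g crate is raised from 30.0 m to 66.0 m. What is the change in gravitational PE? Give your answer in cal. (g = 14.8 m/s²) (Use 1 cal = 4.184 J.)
Convert to SI: m = 153.2 kg, Δh = 36.0 m
ΔPE = mgΔh = (153.2)(14.8)(36.0) = 81625.0 J = 19510 cal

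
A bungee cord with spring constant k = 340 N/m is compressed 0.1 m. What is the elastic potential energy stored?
PE = ½kx² = ½(340)(0.1)² = 1.7 J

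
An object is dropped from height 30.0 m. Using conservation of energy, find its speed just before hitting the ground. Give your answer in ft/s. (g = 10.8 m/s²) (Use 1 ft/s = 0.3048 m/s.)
mgh = ½mv² ⇒ v = √(2gh) = √(2·10.8·30.0) = 25.4558 m/s = 83.52 ft/s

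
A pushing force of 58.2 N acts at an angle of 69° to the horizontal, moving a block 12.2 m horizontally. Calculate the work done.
W = F·d·cosθ = (58.2)(12.2)cos(69°) = 254.5 J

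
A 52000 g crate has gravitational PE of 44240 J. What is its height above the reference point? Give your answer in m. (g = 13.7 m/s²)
Convert to SI: m = 52.0 kg, PE = 44240.0 J
h = PE/(mg) = 44240.0/(52.0·13.7) = 62.1 m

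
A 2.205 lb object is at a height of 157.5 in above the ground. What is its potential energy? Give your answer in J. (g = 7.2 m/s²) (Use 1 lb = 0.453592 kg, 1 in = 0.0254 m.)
Convert to SI: m = 1.00017 kg, h = 4.0005 m
PE = mgh = (1.00017)(7.2)(4.0005) = 28.81 J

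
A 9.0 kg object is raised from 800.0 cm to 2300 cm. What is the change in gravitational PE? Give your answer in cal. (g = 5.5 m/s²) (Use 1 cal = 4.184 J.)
Convert to SI: m = 9.0 kg, Δh = 15.0 m
ΔPE = mgΔh = (9.0)(5.5)(15.0) = 742.5 J = 177.5 cal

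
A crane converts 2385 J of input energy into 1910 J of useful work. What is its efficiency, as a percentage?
η = W_out/W_in = 1910/2385 = 80.08%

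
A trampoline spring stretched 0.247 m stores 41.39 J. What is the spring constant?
k = 2·PE/x² = 2·41.39/(0.247)² = 1357 N/m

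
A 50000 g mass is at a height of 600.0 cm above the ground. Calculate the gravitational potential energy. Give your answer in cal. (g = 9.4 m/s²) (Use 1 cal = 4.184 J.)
Convert to SI: m = 50.0 kg, h = 6.0 m
PE = mgh = (50.0)(9.4)(6.0) = 2820.0 J = 674.0 cal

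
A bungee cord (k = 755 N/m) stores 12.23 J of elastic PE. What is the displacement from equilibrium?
x = √(2·PE/k) = √(2·12.23/755) = 0.18 m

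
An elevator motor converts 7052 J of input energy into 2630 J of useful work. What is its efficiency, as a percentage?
η = W_out/W_in = 2630/7052 = 37.29%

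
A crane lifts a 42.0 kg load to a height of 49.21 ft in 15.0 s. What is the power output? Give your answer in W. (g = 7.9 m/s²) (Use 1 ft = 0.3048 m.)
Convert to SI: m = 42.0 kg, h = 14.9992 m, t = 15.0 s
P = mgh/t = (42.0)(7.9)(14.9992)/15.0 = 331.8 W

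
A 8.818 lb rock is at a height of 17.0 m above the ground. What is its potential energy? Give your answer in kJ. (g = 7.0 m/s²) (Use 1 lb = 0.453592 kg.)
Convert to SI: m = 3.99977 kg, h = 17.0 m
PE = mgh = (3.99977)(7.0)(17.0) = 475.973 J = 0.476 kJ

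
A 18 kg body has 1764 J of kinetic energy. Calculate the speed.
v = √(2·KE/m) = √(2·1764/18) = 14.0 m/s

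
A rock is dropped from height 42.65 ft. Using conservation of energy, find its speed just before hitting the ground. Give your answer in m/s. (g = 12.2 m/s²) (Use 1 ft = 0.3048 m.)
Convert to SI: h = 12.9997 m
mgh = ½mv² ⇒ v = √(2gh) = √(2·12.2·12.9997) = 17.81 m/s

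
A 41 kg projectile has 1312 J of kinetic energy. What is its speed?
v = √(2·KE/m) = √(2·1312/41) = 8.0 m/s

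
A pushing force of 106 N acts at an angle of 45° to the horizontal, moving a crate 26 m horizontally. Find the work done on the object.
W = F·d·cosθ = (106)(26)cos(45°) = 1949 J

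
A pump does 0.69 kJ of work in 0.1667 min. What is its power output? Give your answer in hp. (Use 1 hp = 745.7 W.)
Convert to SI: W = 690.0 J, t = 10.002 s
P = W/t = 690.0/10.002 = 68.9862 W = 0.09251 hp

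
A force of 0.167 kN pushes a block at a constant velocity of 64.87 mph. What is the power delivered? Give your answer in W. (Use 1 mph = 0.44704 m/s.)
Convert to SI: F = 167.0 N, v = 28.9995 m/s
P = Fv = (167.0)(28.9995) = 4843 W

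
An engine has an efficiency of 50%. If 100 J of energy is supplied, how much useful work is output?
W_out = η·W_in = 0.5·100 = 50.0 J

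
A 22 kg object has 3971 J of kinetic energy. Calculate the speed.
v = √(2·KE/m) = √(2·3971/22) = 19.0 m/s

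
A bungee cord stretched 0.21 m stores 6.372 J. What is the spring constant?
k = 2·PE/x² = 2·6.372/(0.21)² = 289.0 N/m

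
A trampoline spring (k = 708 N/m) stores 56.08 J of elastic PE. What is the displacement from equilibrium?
x = √(2·PE/k) = √(2·56.08/708) = 0.398 m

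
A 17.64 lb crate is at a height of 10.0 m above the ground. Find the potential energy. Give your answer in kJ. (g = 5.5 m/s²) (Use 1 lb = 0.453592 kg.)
Convert to SI: m = 8.00136 kg, h = 10.0 m
PE = mgh = (8.00136)(5.5)(10.0) = 440.075 J = 0.4401 kJ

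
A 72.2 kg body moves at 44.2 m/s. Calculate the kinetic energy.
KE = ½mv² = ½(72.2)(44.2)² = 70530 J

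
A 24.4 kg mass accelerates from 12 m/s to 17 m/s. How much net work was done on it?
W = ΔKE = ½m(v₂² − v₁²) = ½(24.4)(17² − 12²) = 1769.0 J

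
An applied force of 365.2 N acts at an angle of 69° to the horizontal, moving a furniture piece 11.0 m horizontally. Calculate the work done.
W = F·d·cosθ = (365.2)(11.0)cos(69°) = 1440 J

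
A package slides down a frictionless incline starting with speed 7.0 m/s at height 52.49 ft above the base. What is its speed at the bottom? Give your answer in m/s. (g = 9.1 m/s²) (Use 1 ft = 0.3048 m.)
Convert to SI: v₀ = 7.0 m/s, h = 15.999 m
½mv₀² + mgh = ½mv² ⇒ v = √(v₀² + 2gh) = √(7.0² + 2·9.1·15.999) = 18.44 m/s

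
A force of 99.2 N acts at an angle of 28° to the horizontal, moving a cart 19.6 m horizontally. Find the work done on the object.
W = F·d·cosθ = (99.2)(19.6)cos(28°) = 1717 J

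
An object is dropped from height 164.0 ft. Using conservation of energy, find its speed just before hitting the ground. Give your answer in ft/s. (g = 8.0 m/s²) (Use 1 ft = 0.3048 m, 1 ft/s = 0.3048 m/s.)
Convert to SI: h = 49.9872 m
mgh = ½mv² ⇒ v = √(2gh) = √(2·8.0·49.9872) = 28.2807 m/s = 92.78 ft/s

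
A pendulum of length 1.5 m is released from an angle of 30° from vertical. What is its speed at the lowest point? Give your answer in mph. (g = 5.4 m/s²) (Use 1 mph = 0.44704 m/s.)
h = L(1 − cosθ) = 1.5(1 − cos30°) = 0.200962 m
v = √(2gh) = √(2·5.4·0.200962) = 1.473224 m/s = 3.296 mph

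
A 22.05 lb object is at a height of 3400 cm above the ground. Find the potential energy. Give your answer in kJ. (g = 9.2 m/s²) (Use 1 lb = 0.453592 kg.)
Convert to SI: m = 10.0017 kg, h = 34.0 m
PE = mgh = (10.0017)(9.2)(34.0) = 3128.53 J = 3.129 kJ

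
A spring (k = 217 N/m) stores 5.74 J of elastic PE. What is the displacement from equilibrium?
x = √(2·PE/k) = √(2·5.74/217) = 0.23 m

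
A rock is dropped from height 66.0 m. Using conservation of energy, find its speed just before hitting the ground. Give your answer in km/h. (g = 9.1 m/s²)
mgh = ½mv² ⇒ v = √(2gh) = √(2·9.1·66.0) = 34.6583 m/s = 124.8 km/h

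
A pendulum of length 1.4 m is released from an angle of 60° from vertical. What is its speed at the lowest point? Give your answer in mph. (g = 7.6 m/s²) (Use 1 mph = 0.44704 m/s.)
h = L(1 − cosθ) = 1.4(1 − cos60°) = 0.7 m
v = √(2gh) = √(2·7.6·0.7) = 3.2619 m/s = 7.297 mph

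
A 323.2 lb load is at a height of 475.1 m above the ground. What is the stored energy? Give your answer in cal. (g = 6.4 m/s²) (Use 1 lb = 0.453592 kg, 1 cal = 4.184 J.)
Convert to SI: m = 146.601 kg, h = 475.1 m
PE = mgh = (146.601)(6.4)(475.1) = 445761 J = 106500 cal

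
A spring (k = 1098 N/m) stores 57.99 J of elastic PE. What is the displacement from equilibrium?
x = √(2·PE/k) = √(2·57.99/1098) = 0.325 m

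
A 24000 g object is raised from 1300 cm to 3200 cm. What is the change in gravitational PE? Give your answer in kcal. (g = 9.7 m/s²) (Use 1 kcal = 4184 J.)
Convert to SI: m = 24.0 kg, Δh = 19.0 m
ΔPE = mgΔh = (24.0)(9.7)(19.0) = 4423.2 J = 1.057 kcal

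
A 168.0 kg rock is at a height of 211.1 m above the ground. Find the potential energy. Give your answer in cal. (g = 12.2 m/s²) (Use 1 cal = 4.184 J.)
PE = mgh = (168.0)(12.2)(211.1) = 432671 J = 103400 cal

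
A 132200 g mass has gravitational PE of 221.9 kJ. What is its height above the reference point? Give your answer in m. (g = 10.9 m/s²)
Convert to SI: m = 132.2 kg, PE = 221900 J
h = PE/(mg) = 221900/(132.2·10.9) = 154.0 m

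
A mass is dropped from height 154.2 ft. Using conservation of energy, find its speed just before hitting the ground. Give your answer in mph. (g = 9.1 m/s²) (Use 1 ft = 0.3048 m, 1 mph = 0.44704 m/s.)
Convert to SI: h = 47.0002 m
mgh = ½mv² ⇒ v = √(2gh) = √(2·9.1·47.0002) = 29.2473 m/s = 65.42 mph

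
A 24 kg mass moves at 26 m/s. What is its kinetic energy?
KE = ½mv² = ½(24)(26)² = 8112.0 J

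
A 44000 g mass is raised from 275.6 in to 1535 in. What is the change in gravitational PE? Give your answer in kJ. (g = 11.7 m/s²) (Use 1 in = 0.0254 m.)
Convert to SI: m = 44.0 kg, Δh = 31.9888 m
ΔPE = mgΔh = (44.0)(11.7)(31.9888) = 16467.8 J = 16.47 kJ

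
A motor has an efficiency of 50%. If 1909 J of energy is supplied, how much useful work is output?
W_out = η·W_in = 0.5·1909 = 954.5 J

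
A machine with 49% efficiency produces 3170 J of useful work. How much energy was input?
W_in = W_out/η = 3170/0.49 = 6469 J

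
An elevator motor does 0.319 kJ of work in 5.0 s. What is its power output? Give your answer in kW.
Convert to SI: W = 319.0 J, t = 5.0 s
P = W/t = 319.0/5.0 = 63.8 W = 0.0638 kW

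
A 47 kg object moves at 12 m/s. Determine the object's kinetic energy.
KE = ½mv² = ½(47)(12)² = 3384.0 J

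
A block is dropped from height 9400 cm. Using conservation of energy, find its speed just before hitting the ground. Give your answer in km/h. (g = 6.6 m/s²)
Convert to SI: h = 94.0 m
mgh = ½mv² ⇒ v = √(2gh) = √(2·6.6·94.0) = 35.225 m/s = 126.8 km/h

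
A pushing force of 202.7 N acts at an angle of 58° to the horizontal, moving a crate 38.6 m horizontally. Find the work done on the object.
W = F·d·cosθ = (202.7)(38.6)cos(58°) = 4146 J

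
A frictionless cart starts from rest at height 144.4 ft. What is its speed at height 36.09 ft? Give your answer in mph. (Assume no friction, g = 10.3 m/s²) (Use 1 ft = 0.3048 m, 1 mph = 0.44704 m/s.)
Convert to SI: h₁−h₂ = 33.0129 m
mgh₁ = mgh₂ + ½mv² ⇒ v = √(2g(h₁−h₂)) = √(2·10.3·33.0129) = 26.07807 m/s = 58.33 mph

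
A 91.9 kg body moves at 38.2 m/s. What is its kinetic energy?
KE = ½mv² = ½(91.9)(38.2)² = 67050 J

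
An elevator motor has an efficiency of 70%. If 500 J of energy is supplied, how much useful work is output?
W_out = η·W_in = 0.7·500 = 350.0 J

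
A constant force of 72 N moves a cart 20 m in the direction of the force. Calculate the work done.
W = F·d = (72)(20) = 1440 J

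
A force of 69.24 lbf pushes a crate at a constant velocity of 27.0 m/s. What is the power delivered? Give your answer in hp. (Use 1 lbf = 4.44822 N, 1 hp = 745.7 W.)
Convert to SI: F = 307.995 N, v = 27.0 m/s
P = Fv = (307.995)(27.0) = 8315.86 W = 11.15 hp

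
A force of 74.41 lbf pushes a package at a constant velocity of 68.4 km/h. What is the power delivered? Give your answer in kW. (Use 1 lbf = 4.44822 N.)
Convert to SI: F = 330.992 N, v = 19.0 m/s
P = Fv = (330.992)(19.0) = 6288.85 W = 6.289 kW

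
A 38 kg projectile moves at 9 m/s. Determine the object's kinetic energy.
KE = ½mv² = ½(38)(9)² = 1539.0 J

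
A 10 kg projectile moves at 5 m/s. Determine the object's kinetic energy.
KE = ½mv² = ½(10)(5)² = 125.0 J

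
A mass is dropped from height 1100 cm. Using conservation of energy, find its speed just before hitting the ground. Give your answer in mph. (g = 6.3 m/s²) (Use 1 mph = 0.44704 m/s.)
Convert to SI: h = 11.0 m
mgh = ½mv² ⇒ v = √(2gh) = √(2·6.3·11.0) = 11.7729 m/s = 26.34 mph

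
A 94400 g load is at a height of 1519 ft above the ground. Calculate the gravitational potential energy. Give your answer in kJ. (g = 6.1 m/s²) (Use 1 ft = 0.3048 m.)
Convert to SI: m = 94.4 kg, h = 462.991 m
PE = mgh = (94.4)(6.1)(462.991) = 266609 J = 266.6 kJ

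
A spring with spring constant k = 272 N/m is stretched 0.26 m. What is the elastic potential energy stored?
PE = ½kx² = ½(272)(0.26)² = 9.194 J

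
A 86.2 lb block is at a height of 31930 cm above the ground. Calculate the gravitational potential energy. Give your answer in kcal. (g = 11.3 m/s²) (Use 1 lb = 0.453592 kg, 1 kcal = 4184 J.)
Convert to SI: m = 39.0996 kg, h = 319.3 m
PE = mgh = (39.0996)(11.3)(319.3) = 141075 J = 33.72 kcal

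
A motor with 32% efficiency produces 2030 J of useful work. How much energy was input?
W_in = W_out/η = 2030/0.32 = 6344 J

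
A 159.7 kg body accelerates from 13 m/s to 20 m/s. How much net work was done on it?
W = ΔKE = ½m(v₂² − v₁²) = ½(159.7)(20² − 13²) = 18445.35 J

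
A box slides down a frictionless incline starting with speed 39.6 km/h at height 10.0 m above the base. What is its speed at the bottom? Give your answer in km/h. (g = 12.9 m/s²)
Convert to SI: v₀ = 11.0 m/s, h = 10.0 m
½mv₀² + mgh = ½mv² ⇒ v = √(v₀² + 2gh) = √(11.0² + 2·12.9·10.0) = 19.4679 m/s = 70.08 km/h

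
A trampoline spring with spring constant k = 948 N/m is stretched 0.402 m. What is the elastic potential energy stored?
PE = ½kx² = ½(948)(0.402)² = 76.6 J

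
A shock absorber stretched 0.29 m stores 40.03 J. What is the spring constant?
k = 2·PE/x² = 2·40.03/(0.29)² = 952.0 N/m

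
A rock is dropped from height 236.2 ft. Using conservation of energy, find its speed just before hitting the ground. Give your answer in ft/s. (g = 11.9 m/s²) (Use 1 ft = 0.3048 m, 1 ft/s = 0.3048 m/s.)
Convert to SI: h = 71.9938 m
mgh = ½mv² ⇒ v = √(2gh) = √(2·11.9·71.9938) = 41.3939 m/s = 135.8 ft/s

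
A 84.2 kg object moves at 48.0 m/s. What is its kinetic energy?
KE = ½mv² = ½(84.2)(48.0)² = 97000 J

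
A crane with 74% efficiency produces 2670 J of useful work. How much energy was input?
W_in = W_out/η = 2670/0.74 = 3608 J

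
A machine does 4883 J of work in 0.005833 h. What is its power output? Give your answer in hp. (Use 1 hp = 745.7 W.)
Convert to SI: W = 4883.0 J, t = 20.9988 s
P = W/t = 4883.0/20.9988 = 232.537 W = 0.3118 hp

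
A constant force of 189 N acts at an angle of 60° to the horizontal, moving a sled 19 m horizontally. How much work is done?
W = F·d·cosθ = (189)(19)cos(60°) = 1796 J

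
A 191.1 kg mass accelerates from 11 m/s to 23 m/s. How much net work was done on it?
W = ΔKE = ½m(v₂² − v₁²) = ½(191.1)(23² − 11²) = 38984.4 J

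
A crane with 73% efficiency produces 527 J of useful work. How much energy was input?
W_in = W_out/η = 527/0.73 = 721.9 J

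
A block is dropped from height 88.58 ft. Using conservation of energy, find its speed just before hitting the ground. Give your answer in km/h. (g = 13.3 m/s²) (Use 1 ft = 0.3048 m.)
Convert to SI: h = 26.9992 m
mgh = ½mv² ⇒ v = √(2gh) = √(2·13.3·26.9992) = 26.7988 m/s = 96.48 km/h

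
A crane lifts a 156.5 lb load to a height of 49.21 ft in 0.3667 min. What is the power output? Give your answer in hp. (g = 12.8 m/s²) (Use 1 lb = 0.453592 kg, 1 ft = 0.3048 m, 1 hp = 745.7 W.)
Convert to SI: m = 70.9871 kg, h = 14.9992 m, t = 22.002 s
P = mgh/t = (70.9871)(12.8)(14.9992)/22.002 = 619.435 W = 0.8307 hp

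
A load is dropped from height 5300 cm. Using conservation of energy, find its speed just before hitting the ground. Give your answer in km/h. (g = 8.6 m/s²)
Convert to SI: h = 53.0 m
mgh = ½mv² ⇒ v = √(2gh) = √(2·8.6·53.0) = 30.1927 m/s = 108.7 km/h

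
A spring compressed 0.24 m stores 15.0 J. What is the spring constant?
k = 2·PE/x² = 2·15.0/(0.24)² = 520.8 N/m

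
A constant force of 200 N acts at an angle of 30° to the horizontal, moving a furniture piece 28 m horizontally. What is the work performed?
W = F·d·cosθ = (200)(28)cos(30°) = 4850 J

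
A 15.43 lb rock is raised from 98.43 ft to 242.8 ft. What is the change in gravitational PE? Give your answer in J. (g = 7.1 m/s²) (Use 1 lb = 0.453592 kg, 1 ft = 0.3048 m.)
Convert to SI: m = 6.99892 kg, Δh = 44.004 m
ΔPE = mgΔh = (6.99892)(7.1)(44.004) = 2187 J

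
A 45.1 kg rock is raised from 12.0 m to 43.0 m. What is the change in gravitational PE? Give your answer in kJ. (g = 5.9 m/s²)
ΔPE = mgΔh = (45.1)(5.9)(31.0) = 8248.79 J = 8.249 kJ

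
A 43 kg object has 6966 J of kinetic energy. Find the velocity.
v = √(2·KE/m) = √(2·6966/43) = 18.0 m/s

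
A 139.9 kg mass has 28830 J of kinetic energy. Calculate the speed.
v = √(2·KE/m) = √(2·28830/139.9) = 20.3 m/s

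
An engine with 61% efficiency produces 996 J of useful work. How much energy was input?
W_in = W_out/η = 996/0.61 = 1633 J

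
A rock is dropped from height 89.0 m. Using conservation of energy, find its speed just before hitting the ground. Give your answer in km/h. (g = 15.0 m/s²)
mgh = ½mv² ⇒ v = √(2gh) = √(2·15.0·89.0) = 51.672 m/s = 186.0 km/h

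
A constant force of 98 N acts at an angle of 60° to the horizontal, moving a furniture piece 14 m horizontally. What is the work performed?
W = F·d·cosθ = (98)(14)cos(60°) = 686.0 J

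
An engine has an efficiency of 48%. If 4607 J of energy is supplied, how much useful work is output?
W_out = η·W_in = 0.48·4607 = 2211.36 J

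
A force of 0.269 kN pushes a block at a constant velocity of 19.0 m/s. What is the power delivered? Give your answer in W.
Convert to SI: F = 269.0 N, v = 19.0 m/s
P = Fv = (269.0)(19.0) = 5111 W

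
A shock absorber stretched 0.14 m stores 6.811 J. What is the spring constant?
k = 2·PE/x² = 2·6.811/(0.14)² = 695.0 N/m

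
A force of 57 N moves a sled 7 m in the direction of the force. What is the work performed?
W = F·d = (57)(7) = 399.0 J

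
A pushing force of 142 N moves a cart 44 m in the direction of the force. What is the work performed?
W = F·d = (142)(44) = 6248 J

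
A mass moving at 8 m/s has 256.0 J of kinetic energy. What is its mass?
m = 2·KE/v² = 2·256.0/(8)² = 8.0 kg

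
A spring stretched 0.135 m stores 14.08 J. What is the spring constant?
k = 2·PE/x² = 2·14.08/(0.135)² = 1545 N/m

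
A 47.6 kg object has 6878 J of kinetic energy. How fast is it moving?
v = √(2·KE/m) = √(2·6878/47.6) = 17.0 m/s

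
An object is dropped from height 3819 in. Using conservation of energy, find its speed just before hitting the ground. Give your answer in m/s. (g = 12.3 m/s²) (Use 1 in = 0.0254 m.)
Convert to SI: h = 97.0026 m
mgh = ½mv² ⇒ v = √(2gh) = √(2·12.3·97.0026) = 48.85 m/s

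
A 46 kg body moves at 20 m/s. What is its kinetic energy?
KE = ½mv² = ½(46)(20)² = 9200.0 J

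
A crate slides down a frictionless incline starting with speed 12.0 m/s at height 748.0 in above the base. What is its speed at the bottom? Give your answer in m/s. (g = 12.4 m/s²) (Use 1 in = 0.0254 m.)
Convert to SI: v₀ = 12.0 m/s, h = 18.9992 m
½mv₀² + mgh = ½mv² ⇒ v = √(v₀² + 2gh) = √(12.0² + 2·12.4·18.9992) = 24.8 m/s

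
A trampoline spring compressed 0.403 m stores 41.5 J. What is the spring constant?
k = 2·PE/x² = 2·41.5/(0.403)² = 511.1 N/m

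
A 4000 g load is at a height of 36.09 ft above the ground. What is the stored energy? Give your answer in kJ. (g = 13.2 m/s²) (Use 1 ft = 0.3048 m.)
Convert to SI: m = 4.0 kg, h = 11.0002 m
PE = mgh = (4.0)(13.2)(11.0002) = 580.812 J = 0.5808 kJ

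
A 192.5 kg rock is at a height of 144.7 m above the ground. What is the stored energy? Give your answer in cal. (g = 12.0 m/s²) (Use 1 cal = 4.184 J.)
PE = mgh = (192.5)(12.0)(144.7) = 334257 J = 79890 cal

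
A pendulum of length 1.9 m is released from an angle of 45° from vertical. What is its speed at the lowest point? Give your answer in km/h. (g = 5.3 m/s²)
h = L(1 − cosθ) = 1.9(1 − cos45°) = 0.556497 m
v = √(2gh) = √(2·5.3·0.556497) = 2.42876 m/s = 8.744 km/h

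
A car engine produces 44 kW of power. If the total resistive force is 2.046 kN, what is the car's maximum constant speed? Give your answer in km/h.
Convert to SI: F = 2046.0 N
P = Fv ⇒ v = P/F = 44000 W/2046.0 N = 21.5054 m/s = 77.42 km/h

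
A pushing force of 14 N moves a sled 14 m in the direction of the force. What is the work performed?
W = F·d = (14)(14) = 196.0 J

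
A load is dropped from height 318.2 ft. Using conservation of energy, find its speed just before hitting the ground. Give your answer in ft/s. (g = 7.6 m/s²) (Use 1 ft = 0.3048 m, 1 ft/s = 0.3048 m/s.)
Convert to SI: h = 96.9874 m
mgh = ½mv² ⇒ v = √(2gh) = √(2·7.6·96.9874) = 38.3954 m/s = 126.0 ft/s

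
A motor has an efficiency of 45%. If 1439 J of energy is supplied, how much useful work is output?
W_out = η·W_in = 0.45·1439 = 647.55 J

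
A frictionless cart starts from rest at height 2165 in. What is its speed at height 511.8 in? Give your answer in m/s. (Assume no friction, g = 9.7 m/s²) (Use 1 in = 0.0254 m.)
Convert to SI: h₁−h₂ = 41.9913 m
mgh₁ = mgh₂ + ½mv² ⇒ v = √(2g(h₁−h₂)) = √(2·9.7·41.9913) = 28.54 m/s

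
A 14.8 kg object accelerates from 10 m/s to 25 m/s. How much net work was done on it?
W = ΔKE = ½m(v₂² − v₁²) = ½(14.8)(25² − 10²) = 3885.0 J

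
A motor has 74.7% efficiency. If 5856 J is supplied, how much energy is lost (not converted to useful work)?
W_lost = W_in(1 − η) = 5856·(1 − 0.747) = 1482 J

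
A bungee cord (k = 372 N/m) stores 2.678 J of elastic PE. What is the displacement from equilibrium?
x = √(2·PE/k) = √(2·2.678/372) = 0.12 m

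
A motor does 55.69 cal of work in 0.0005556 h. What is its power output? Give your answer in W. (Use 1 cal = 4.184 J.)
Convert to SI: W = 233.007 J, t = 2.00016 s
P = W/t = 233.007/2.00016 = 116.5 W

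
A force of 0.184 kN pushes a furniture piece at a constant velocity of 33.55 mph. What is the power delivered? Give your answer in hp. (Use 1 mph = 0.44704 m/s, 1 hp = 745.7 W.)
Convert to SI: F = 184.0 N, v = 14.9982 m/s
P = Fv = (184.0)(14.9982) = 2759.67 W = 3.701 hp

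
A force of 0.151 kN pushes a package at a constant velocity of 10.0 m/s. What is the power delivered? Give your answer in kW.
Convert to SI: F = 151.0 N, v = 10.0 m/s
P = Fv = (151.0)(10.0) = 1510.0 W = 1.51 kW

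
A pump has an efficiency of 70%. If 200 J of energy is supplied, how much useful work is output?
W_out = η·W_in = 0.7·200 = 140.0 J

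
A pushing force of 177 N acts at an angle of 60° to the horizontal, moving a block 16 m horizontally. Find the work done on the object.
W = F·d·cosθ = (177)(16)cos(60°) = 1416 J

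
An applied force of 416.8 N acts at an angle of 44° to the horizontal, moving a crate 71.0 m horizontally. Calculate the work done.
W = F·d·cosθ = (416.8)(71.0)cos(44°) = 21290 J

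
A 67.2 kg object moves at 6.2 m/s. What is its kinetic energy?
KE = ½mv² = ½(67.2)(6.2)² = 1292 J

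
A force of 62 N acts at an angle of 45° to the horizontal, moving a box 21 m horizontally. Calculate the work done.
W = F·d·cosθ = (62)(21)cos(45°) = 920.7 J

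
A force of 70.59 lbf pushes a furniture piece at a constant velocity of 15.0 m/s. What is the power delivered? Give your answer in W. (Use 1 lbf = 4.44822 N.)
Convert to SI: F = 314.0 N, v = 15.0 m/s
P = Fv = (314.0)(15.0) = 4710 W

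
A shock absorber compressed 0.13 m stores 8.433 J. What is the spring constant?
k = 2·PE/x² = 2·8.433/(0.13)² = 998.0 N/m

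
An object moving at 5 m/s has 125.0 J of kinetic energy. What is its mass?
m = 2·KE/v² = 2·125.0/(5)² = 10.0 kg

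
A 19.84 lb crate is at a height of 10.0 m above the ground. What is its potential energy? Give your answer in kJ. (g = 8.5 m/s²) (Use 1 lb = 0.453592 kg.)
Convert to SI: m = 8.99927 kg, h = 10.0 m
PE = mgh = (8.99927)(8.5)(10.0) = 764.938 J = 0.7649 kJ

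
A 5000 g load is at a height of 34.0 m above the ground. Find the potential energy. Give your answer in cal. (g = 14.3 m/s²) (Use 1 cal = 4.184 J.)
Convert to SI: m = 5.0 kg, h = 34.0 m
PE = mgh = (5.0)(14.3)(34.0) = 2431.0 J = 581.0 cal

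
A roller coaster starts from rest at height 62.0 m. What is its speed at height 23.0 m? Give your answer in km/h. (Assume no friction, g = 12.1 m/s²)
mgh₁ = mgh₂ + ½mv² ⇒ v = √(2g(h₁−h₂)) = √(2·12.1·39.0) = 30.7213 m/s = 110.6 km/h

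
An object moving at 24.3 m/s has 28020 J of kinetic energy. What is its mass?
m = 2·KE/v² = 2·28020/(24.3)² = 94.9 kg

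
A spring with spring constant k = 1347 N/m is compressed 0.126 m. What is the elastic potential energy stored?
PE = ½kx² = ½(1347)(0.126)² = 10.69 J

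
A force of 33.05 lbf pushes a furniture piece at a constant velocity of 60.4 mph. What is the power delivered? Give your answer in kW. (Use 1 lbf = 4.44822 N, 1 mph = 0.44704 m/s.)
Convert to SI: F = 147.014 N, v = 27.0012 m/s
P = Fv = (147.014)(27.0012) = 3969.55 W = 3.97 kW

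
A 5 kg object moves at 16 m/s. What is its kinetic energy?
KE = ½mv² = ½(5)(16)² = 640.0 J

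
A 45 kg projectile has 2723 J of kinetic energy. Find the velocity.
v = √(2·KE/m) = √(2·2723/45) = 11.0 m/s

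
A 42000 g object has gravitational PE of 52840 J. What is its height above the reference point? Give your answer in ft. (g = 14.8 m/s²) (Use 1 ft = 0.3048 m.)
Convert to SI: m = 42.0 kg, PE = 52840.0 J
h = PE/(mg) = 52840.0/(42.0·14.8) = 85.0064 m = 278.9 ft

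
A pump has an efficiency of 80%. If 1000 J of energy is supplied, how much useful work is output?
W_out = η·W_in = 0.8·1000 = 800.0 J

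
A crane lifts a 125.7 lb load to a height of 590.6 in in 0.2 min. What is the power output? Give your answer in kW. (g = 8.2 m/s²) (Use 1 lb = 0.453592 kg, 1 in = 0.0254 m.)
Convert to SI: m = 57.0165 kg, h = 15.0012 m, t = 12.0 s
P = mgh/t = (57.0165)(8.2)(15.0012)/12.0 = 584.468 W = 0.5845 kW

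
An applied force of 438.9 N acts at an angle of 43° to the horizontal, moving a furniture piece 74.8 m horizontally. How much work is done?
W = F·d·cosθ = (438.9)(74.8)cos(43°) = 24010 J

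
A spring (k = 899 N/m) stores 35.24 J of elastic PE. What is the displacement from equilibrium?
x = √(2·PE/k) = √(2·35.24/899) = 0.28 m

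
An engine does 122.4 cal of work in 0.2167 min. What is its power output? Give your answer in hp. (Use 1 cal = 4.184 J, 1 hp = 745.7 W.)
Convert to SI: W = 512.122 J, t = 13.002 s
P = W/t = 512.122/13.002 = 39.3879 W = 0.05282 hp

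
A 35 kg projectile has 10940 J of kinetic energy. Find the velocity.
v = √(2·KE/m) = √(2·10940/35) = 25.0 m/s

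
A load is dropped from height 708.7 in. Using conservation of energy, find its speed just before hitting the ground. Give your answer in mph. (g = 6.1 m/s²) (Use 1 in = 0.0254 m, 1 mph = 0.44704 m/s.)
Convert to SI: h = 18.001 m
mgh = ½mv² ⇒ v = √(2gh) = √(2·6.1·18.001) = 14.8193 m/s = 33.15 mph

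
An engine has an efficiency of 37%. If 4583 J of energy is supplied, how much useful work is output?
W_out = η·W_in = 0.37·4583 = 1695.71 J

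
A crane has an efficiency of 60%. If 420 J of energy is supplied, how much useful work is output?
W_out = η·W_in = 0.6·420 = 252.0 J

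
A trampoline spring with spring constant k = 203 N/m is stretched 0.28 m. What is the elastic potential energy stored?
PE = ½kx² = ½(203)(0.28)² = 7.958 J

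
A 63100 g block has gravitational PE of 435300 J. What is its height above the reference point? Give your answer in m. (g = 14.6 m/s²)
Convert to SI: m = 63.1 kg, PE = 435300 J
h = PE/(mg) = 435300/(63.1·14.6) = 472.5 m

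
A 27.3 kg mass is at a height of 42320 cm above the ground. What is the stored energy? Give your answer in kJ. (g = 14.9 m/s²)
Convert to SI: m = 27.3 kg, h = 423.2 m
PE = mgh = (27.3)(14.9)(423.2) = 172145 J = 172.1 kJ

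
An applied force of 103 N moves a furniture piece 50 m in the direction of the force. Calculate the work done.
W = F·d = (103)(50) = 5150 J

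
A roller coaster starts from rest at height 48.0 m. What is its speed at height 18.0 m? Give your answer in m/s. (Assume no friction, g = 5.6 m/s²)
mgh₁ = mgh₂ + ½mv² ⇒ v = √(2g(h₁−h₂)) = √(2·5.6·30.0) = 18.33 m/s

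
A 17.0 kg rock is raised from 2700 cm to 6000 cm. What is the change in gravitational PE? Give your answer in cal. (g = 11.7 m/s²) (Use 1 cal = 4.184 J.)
Convert to SI: m = 17.0 kg, Δh = 33.0 m
ΔPE = mgΔh = (17.0)(11.7)(33.0) = 6563.7 J = 1569 cal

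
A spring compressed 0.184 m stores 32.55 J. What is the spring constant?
k = 2·PE/x² = 2·32.55/(0.184)² = 1923 N/m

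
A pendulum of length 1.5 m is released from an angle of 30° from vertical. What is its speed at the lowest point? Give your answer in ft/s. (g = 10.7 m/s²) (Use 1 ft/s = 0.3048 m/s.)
h = L(1 − cosθ) = 1.5(1 − cos30°) = 0.200962 m
v = √(2gh) = √(2·10.7·0.200962) = 2.07379 m/s = 6.804 ft/s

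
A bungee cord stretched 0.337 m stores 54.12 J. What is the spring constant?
k = 2·PE/x² = 2·54.12/(0.337)² = 953.1 N/m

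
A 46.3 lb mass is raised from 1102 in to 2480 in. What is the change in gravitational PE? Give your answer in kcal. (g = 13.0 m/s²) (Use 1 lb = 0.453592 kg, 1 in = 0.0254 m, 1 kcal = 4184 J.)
Convert to SI: m = 21.0013 kg, Δh = 35.0012 m
ΔPE = mgΔh = (21.0013)(13.0)(35.0012) = 9555.92 J = 2.284 kcal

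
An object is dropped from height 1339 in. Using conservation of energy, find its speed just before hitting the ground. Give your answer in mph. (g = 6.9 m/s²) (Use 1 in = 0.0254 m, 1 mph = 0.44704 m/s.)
Convert to SI: h = 34.0106 m
mgh = ½mv² ⇒ v = √(2gh) = √(2·6.9·34.0106) = 21.6644 m/s = 48.46 mph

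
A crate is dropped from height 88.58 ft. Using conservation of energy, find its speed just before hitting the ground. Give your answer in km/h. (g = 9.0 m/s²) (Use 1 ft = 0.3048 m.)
Convert to SI: h = 26.9992 m
mgh = ½mv² ⇒ v = √(2gh) = √(2·9.0·26.9992) = 22.0451 m/s = 79.36 km/h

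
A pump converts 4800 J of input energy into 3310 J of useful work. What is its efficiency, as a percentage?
η = W_out/W_in = 3310/4800 = 68.96%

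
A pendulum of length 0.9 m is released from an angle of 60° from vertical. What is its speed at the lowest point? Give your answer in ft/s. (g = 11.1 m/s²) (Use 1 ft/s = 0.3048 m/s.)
h = L(1 − cosθ) = 0.9(1 − cos60°) = 0.45 m
v = √(2gh) = √(2·11.1·0.45) = 3.1607 m/s = 10.37 ft/s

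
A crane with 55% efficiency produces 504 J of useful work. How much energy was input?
W_in = W_out/η = 504/0.55 = 916.4 J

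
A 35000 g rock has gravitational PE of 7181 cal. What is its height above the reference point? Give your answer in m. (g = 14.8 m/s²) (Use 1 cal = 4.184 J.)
Convert to SI: m = 35.0 kg, PE = 30045.3 J
h = PE/(mg) = 30045.3/(35.0·14.8) = 58.0 m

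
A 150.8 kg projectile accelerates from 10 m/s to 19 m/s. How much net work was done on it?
W = ΔKE = ½m(v₂² − v₁²) = ½(150.8)(19² − 10²) = 19679.4 J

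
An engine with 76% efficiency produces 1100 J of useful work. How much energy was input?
W_in = W_out/η = 1100/0.76 = 1447 J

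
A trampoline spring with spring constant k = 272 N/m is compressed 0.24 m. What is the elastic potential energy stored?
PE = ½kx² = ½(272)(0.24)² = 7.834 J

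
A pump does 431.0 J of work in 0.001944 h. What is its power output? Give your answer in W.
Convert to SI: W = 431.0 J, t = 6.9984 s
P = W/t = 431.0/6.9984 = 61.59 W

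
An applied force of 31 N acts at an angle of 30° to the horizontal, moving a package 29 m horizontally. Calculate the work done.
W = F·d·cosθ = (31)(29)cos(30°) = 778.6 J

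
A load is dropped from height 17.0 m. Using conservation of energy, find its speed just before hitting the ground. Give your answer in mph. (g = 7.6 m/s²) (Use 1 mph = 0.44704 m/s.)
mgh = ½mv² ⇒ v = √(2gh) = √(2·7.6·17.0) = 16.0748 m/s = 35.96 mph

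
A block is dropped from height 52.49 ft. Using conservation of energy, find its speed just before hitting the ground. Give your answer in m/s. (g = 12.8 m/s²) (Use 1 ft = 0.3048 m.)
Convert to SI: h = 15.999 m
mgh = ½mv² ⇒ v = √(2gh) = √(2·12.8·15.999) = 20.24 m/s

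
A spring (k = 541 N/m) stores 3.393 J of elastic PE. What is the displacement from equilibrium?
x = √(2·PE/k) = √(2·3.393/541) = 0.112 m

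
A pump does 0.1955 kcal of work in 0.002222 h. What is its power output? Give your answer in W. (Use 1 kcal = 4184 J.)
Convert to SI: W = 817.972 J, t = 7.9992 s
P = W/t = 817.972/7.9992 = 102.3 W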